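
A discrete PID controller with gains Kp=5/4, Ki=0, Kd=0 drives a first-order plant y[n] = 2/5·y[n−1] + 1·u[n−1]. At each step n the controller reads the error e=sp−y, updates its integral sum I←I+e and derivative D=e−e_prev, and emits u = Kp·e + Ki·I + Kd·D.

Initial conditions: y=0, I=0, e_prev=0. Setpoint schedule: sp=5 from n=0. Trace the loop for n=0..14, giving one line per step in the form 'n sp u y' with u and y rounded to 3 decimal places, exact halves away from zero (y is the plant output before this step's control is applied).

(exact arithmetic carried between steps; '≈' marks a value shown rounded to 6 d.p. or computed from one; I and e_prev carry over from the previous line; the table rounds u and y to 3 d.p., halves away from zero)
n=0: y=0, sp=5, e=sp−y=5; I=5, D=e−e_prev=5; u=5/4·5+0·5+0·5=6.25; next y=2/5·0+1·6.25=6.25
n=1: y=6.25, sp=5, e=sp−y=-1.25; I=3.75, D=e−e_prev=-6.25; u=5/4·(-1.25)+0·3.75+0·(-6.25)=-1.5625; next y=2/5·6.25+1·(-1.5625)=0.9375
n=2: y=0.9375, sp=5, e=sp−y=4.0625; I=7.8125, D=e−e_prev=5.3125; u=5/4·4.0625+0·7.8125+0·5.3125=5.078125; next y=2/5·0.9375+1·5.078125=5.453125
n=3: y=5.453125, sp=5, e=sp−y=-0.453125; I=7.359375, D=e−e_prev=-4.515625; u=5/4·(-0.453125)+0·7.359375+0·(-4.515625)≈-0.566406; next y=2/5·5.453125+1·(-0.566406)≈1.614844
n=4: y≈1.614844, sp=5, e=sp−y≈3.385156; I≈10.744531, D=e−e_prev≈3.838281; u=5/4·3.385156+0·10.744531+0·3.838281≈4.231445; next y=2/5·1.614844+1·4.231445≈4.877383
n=5: y≈4.877383, sp=5, e=sp−y≈0.122617; I≈10.867148, D=e−e_prev≈-3.262539; u=5/4·0.122617+0·10.867148+0·(-3.262539)≈0.153271; next y=2/5·4.877383+1·0.153271≈2.104225
n=6: y≈2.104225, sp=5, e=sp−y≈2.895775; I≈13.762924, D=e−e_prev≈2.773158; u=5/4·2.895775+0·13.762924+0·2.773158≈3.619719; next y=2/5·2.104225+1·3.619719≈4.461409
n=7: y≈4.461409, sp=5, e=sp−y≈0.538591; I≈14.301515, D=e−e_prev≈-2.357184; u=5/4·0.538591+0·14.301515+0·(-2.357184)≈0.673239; next y=2/5·4.461409+1·0.673239≈2.457802
n=8: y≈2.457802, sp=5, e=sp−y≈2.542198; I≈16.843712, D=e−e_prev≈2.003607; u=5/4·2.542198+0·16.843712+0·2.003607≈3.177747; next y=2/5·2.457802+1·3.177747≈4.160868
n=9: y≈4.160868, sp=5, e=sp−y≈0.839132; I≈17.682844, D=e−e_prev≈-1.703066; u=5/4·0.839132+0·17.682844+0·(-1.703066)≈1.048915; next y=2/5·4.160868+1·1.048915≈2.713262
n=10: y≈2.713262, sp=5, e=sp−y≈2.286738; I≈19.969582, D=e−e_prev≈1.447606; u=5/4·2.286738+0·19.969582+0·1.447606≈2.858422; next y=2/5·2.713262+1·2.858422≈3.943727
n=11: y≈3.943727, sp=5, e=sp−y≈1.056273; I≈21.025855, D=e−e_prev≈-1.230465; u=5/4·1.056273+0·21.025855+0·(-1.230465)≈1.320341; next y=2/5·3.943727+1·1.320341≈2.897832
n=12: y≈2.897832, sp=5, e=sp−y≈2.102168; I≈23.128023, D=e−e_prev≈1.045895; u=5/4·2.102168+0·23.128023+0·1.045895≈2.627710; next y=2/5·2.897832+1·2.627710≈3.786843
n=13: y≈3.786843, sp=5, e=sp−y≈1.213157; I≈24.341180, D=e−e_prev≈-0.889011; u=5/4·1.213157+0·24.341180+0·(-0.889011)≈1.516446; next y=2/5·3.786843+1·1.516446≈3.031184
n=14: y≈3.031184, sp=5, e=sp−y≈1.968816; I≈26.309997, D=e−e_prev≈0.755659; u=5/4·1.968816+0·26.309997+0·0.755659≈2.461021; next y=2/5·3.031184+1·2.461021≈3.673494

0 5 6.250 0.000
1 5 -1.563 6.250
2 5 5.078 0.938
3 5 -0.566 5.453
4 5 4.231 1.615
5 5 0.153 4.877
6 5 3.620 2.104
7 5 0.673 4.461
8 5 3.178 2.458
9 5 1.049 4.161
10 5 2.858 2.713
11 5 1.320 3.944
12 5 2.628 2.898
13 5 1.516 3.787
14 5 2.461 3.031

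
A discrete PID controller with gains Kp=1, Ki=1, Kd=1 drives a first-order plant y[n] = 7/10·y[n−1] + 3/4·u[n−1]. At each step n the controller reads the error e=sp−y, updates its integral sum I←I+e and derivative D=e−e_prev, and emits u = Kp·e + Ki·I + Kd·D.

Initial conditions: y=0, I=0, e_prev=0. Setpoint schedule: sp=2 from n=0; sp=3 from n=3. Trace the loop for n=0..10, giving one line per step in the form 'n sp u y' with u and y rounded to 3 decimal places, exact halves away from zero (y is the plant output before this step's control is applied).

(exact arithmetic carried between steps; '≈' marks a value shown rounded to 6 d.p. or computed from one; I and e_prev carry over from the previous line; the table rounds u and y to 3 d.p., halves away from zero)
n=0: y=0, sp=2, e=sp−y=2; I=2, D=e−e_prev=2; u=1·2+1·2+1·2=6; next y=7/10·0+3/4·6=4.5
n=1: y=4.5, sp=2, e=sp−y=-2.5; I=-0.5, D=e−e_prev=-4.5; u=1·(-2.5)+1·(-0.5)+1·(-4.5)=-7.5; next y=7/10·4.5+3/4·(-7.5)=-2.475
n=2: y=-2.475, sp=2, e=sp−y=4.475; I=3.975, D=e−e_prev=6.975; u=1·4.475+1·3.975+1·6.975=15.425; next y=7/10·(-2.475)+3/4·15.425=9.83625
n=3: y=9.83625, sp=3, e=sp−y=-6.83625; I=-2.86125, D=e−e_prev=-11.31125; u=1·(-6.83625)+1·(-2.86125)+1·(-11.31125)=-21.00875; next y=7/10·9.83625+3/4·(-21.00875)≈-8.871188
n=4: y≈-8.871188, sp=3, e=sp−y≈11.871188; I≈9.009938, D=e−e_prev≈18.707438; u=1·11.871188+1·9.009938+1·18.707438≈39.588563; next y=7/10·(-8.871188)+3/4·39.588563≈23.481591
n=5: y≈23.481591, sp=3, e=sp−y≈-20.481591; I≈-11.471653, D=e−e_prev≈-32.352778; u=1·(-20.481591)+1·(-11.471653)+1·(-32.352778)≈-64.306022; next y=7/10·23.481591+3/4·(-64.306022)≈-31.792403
n=6: y≈-31.792403, sp=3, e=sp−y≈34.792403; I≈23.320750, D=e−e_prev≈55.273994; u=1·34.792403+1·23.320750+1·55.273994≈113.387146; next y=7/10·(-31.792403)+3/4·113.387146≈62.785678
n=7: y≈62.785678, sp=3, e=sp−y≈-59.785678; I≈-36.464928, D=e−e_prev≈-94.578081; u=1·(-59.785678)+1·(-36.464928)+1·(-94.578081)≈-190.828686; next y=7/10·62.785678+3/4·(-190.828686)≈-99.171540
n=8: y≈-99.171540, sp=3, e=sp−y≈102.171540; I≈65.706612, D=e−e_prev≈161.957218; u=1·102.171540+1·65.706612+1·161.957218≈329.835371; next y=7/10·(-99.171540)+3/4·329.835371≈177.956450
n=9: y≈177.956450, sp=3, e=sp−y≈-174.956450; I≈-109.249837, D=e−e_prev≈-277.127990; u=1·(-174.956450)+1·(-109.249837)+1·(-277.127990)≈-561.334278; next y=7/10·177.956450+3/4·(-561.334278)≈-296.431193
n=10: y≈-296.431193, sp=3, e=sp−y≈299.431193; I≈190.181356, D=e−e_prev≈474.387643; u=1·299.431193+1·190.181356+1·474.387643≈964.000192; next y=7/10·(-296.431193)+3/4·964.000192≈515.498309

0 2 6.000 0.000
1 2 -7.500 4.500
2 2 15.425 -2.475
3 3 -21.009 9.836
4 3 39.589 -8.871
5 3 -64.306 23.482
6 3 113.387 -31.792
7 3 -190.829 62.786
8 3 329.835 -99.172
9 3 -561.334 177.956
10 3 964.000 -296.431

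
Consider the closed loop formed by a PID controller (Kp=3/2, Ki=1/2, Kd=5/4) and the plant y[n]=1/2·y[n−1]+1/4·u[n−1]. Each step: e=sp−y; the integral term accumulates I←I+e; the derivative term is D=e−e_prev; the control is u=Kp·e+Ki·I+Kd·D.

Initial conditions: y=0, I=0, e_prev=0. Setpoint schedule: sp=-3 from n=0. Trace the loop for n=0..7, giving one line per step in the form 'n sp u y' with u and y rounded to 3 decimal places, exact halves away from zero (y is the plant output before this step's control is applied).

0 -3 -9.750 0.000
1 -3 0.422 -2.438
2 -3 -7.210 -1.113
3 -3 -2.449 -2.359
4 -3 -6.171 -1.792
5 -3 -3.964 -2.439
6 -3 -5.795 -2.210
7 -3 -4.788 -2.554

(exact arithmetic carried between steps; '≈' marks a value shown rounded to 6 d.p. or computed from one; I and e_prev carry over from the previous line; the table rounds u and y to 3 d.p., halves away from zero)
n=0: y=0, sp=-3, e=sp−y=-3; I=-3, D=e−e_prev=-3; u=3/2·(-3)+1/2·(-3)+5/4·(-3)=-9.75; next y=1/2·0+1/4·(-9.75)=-2.4375
n=1: y=-2.4375, sp=-3, e=sp−y=-0.5625; I=-3.5625, D=e−e_prev=2.4375; u=3/2·(-0.5625)+1/2·(-3.5625)+5/4·2.4375=0.421875; next y=1/2·(-2.4375)+1/4·0.421875≈-1.113281
n=2: y≈-1.113281, sp=-3, e=sp−y≈-1.886719; I≈-5.449219, D=e−e_prev≈-1.324219; u=3/2·(-1.886719)+1/2·(-5.449219)+5/4·(-1.324219)≈-7.209961; next y=1/2·(-1.113281)+1/4·(-7.209961)≈-2.359131
n=3: y≈-2.359131, sp=-3, e=sp−y≈-0.640869; I≈-6.090088, D=e−e_prev≈1.245850; u=3/2·(-0.640869)+1/2·(-6.090088)+5/4·1.245850≈-2.449036; next y=1/2·(-2.359131)+1/4·(-2.449036)≈-1.791824
n=4: y≈-1.791824, sp=-3, e=sp−y≈-1.208176; I≈-7.298264, D=e−e_prev≈-0.567307; u=3/2·(-1.208176)+1/2·(-7.298264)+5/4·(-0.567307)≈-6.170528; next y=1/2·(-1.791824)+1/4·(-6.170528)≈-2.438544
n=5: y≈-2.438544, sp=-3, e=sp−y≈-0.561456; I≈-7.859719, D=e−e_prev≈0.646720; u=3/2·(-0.561456)+1/2·(-7.859719)+5/4·0.646720≈-3.963643; next y=1/2·(-2.438544)+1/4·(-3.963643)≈-2.210183
n=6: y≈-2.210183, sp=-3, e=sp−y≈-0.789817; I≈-8.649536, D=e−e_prev≈-0.228361; u=3/2·(-0.789817)+1/2·(-8.649536)+5/4·(-0.228361)≈-5.794945; next y=1/2·(-2.210183)+1/4·(-5.794945)≈-2.553828
n=7: y≈-2.553828, sp=-3, e=sp−y≈-0.446172; I≈-9.095708, D=e−e_prev≈0.343645; u=3/2·(-0.446172)+1/2·(-9.095708)+5/4·0.343645≈-4.787556; next y=1/2·(-2.553828)+1/4·(-4.787556)≈-2.473803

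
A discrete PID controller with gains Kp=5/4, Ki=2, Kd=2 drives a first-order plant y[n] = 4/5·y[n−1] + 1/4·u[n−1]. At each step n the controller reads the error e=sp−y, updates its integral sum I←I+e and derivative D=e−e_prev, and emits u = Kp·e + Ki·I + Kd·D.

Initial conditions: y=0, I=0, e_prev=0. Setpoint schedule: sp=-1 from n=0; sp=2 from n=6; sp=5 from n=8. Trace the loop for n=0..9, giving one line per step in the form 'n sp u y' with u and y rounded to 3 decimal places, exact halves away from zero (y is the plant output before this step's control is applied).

0 -1 -5.250 0.000
1 -1 1.641 -1.313
2 -1 -3.891 -0.640
3 -1 1.169 -1.485
4 -1 -2.644 -0.895
5 -1 0.855 -1.377
6 2 13.827 -0.888
7 2 -4.499 2.746
8 5 25.816 1.072
9 5 -8.434 7.312

(exact arithmetic carried between steps; '≈' marks a value shown rounded to 6 d.p. or computed from one; I and e_prev carry over from the previous line; the table rounds u and y to 3 d.p., halves away from zero)
n=0: y=0, sp=-1, e=sp−y=-1; I=-1, D=e−e_prev=-1; u=5/4·(-1)+2·(-1)+2·(-1)=-5.25; next y=4/5·0+1/4·(-5.25)=-1.3125
n=1: y=-1.3125, sp=-1, e=sp−y=0.3125; I=-0.6875, D=e−e_prev=1.3125; u=5/4·0.3125+2·(-0.6875)+2·1.3125=1.640625; next y=4/5·(-1.3125)+1/4·1.640625≈-0.639844
n=2: y≈-0.639844, sp=-1, e=sp−y≈-0.360156; I≈-1.047656, D=e−e_prev≈-0.672656; u=5/4·(-0.360156)+2·(-1.047656)+2·(-0.672656)≈-3.890820; next y=4/5·(-0.639844)+1/4·(-3.890820)≈-1.484580
n=3: y≈-1.484580, sp=-1, e=sp−y≈0.484580; I≈-0.563076, D=e−e_prev≈0.844736; u=5/4·0.484580+2·(-0.563076)+2·0.844736≈1.169045; next y=4/5·(-1.484580)+1/4·1.169045≈-0.895403
n=4: y≈-0.895403, sp=-1, e=sp−y≈-0.104597; I≈-0.667673, D=e−e_prev≈-0.589177; u=5/4·(-0.104597)+2·(-0.667673)+2·(-0.589177)≈-2.644448; next y=4/5·(-0.895403)+1/4·(-2.644448)≈-1.377434
n=5: y≈-1.377434, sp=-1, e=sp−y≈0.377434; I≈-0.290239, D=e−e_prev≈0.482032; u=5/4·0.377434+2·(-0.290239)+2·0.482032≈0.855377; next y=4/5·(-1.377434)+1/4·0.855377≈-0.888103
n=6: y≈-0.888103, sp=2, e=sp−y≈2.888103; I≈2.597864, D=e−e_prev≈2.510669; u=5/4·2.888103+2·2.597864+2·2.510669≈13.827194; next y=4/5·(-0.888103)+1/4·13.827194≈2.746316
n=7: y≈2.746316, sp=2, e=sp−y≈-0.746316; I≈1.851548, D=e−e_prev≈-3.634419; u=5/4·(-0.746316)+2·1.851548+2·(-3.634419)≈-4.498638; next y=4/5·2.746316+1/4·(-4.498638)≈1.072393
n=8: y≈1.072393, sp=5, e=sp−y≈3.927607; I≈5.779154, D=e−e_prev≈4.673923; u=5/4·3.927607+2·5.779154+2·4.673923≈25.815662; next y=4/5·1.072393+1/4·25.815662≈7.311830
n=9: y≈7.311830, sp=5, e=sp−y≈-2.311830; I≈3.467324, D=e−e_prev≈-6.239437; u=5/4·(-2.311830)+2·3.467324+2·(-6.239437)≈-8.434014; next y=4/5·7.311830+1/4·(-8.434014)≈3.740961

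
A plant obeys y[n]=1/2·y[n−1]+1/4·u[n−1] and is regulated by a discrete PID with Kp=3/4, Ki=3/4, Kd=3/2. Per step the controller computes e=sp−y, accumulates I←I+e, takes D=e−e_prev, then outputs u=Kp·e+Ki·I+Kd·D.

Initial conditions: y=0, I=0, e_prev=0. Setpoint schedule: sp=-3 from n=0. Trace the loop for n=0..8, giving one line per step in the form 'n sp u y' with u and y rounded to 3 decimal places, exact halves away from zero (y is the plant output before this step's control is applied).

(exact arithmetic carried between steps; '≈' marks a value shown rounded to 6 d.p. or computed from one; I and e_prev carry over from the previous line; the table rounds u and y to 3 d.p., halves away from zero)
n=0: y=0, sp=-3, e=sp−y=-3; I=-3, D=e−e_prev=-3; u=3/4·(-3)+3/4·(-3)+3/2·(-3)=-9; next y=1/2·0+1/4·(-9)=-2.25
n=1: y=-2.25, sp=-3, e=sp−y=-0.75; I=-3.75, D=e−e_prev=2.25; u=3/4·(-0.75)+3/4·(-3.75)+3/2·2.25=0; next y=1/2·(-2.25)+1/4·0=-1.125
n=2: y=-1.125, sp=-3, e=sp−y=-1.875; I=-5.625, D=e−e_prev=-1.125; u=3/4·(-1.875)+3/4·(-5.625)+3/2·(-1.125)=-7.3125; next y=1/2·(-1.125)+1/4·(-7.3125)=-2.390625
n=3: y=-2.390625, sp=-3, e=sp−y=-0.609375; I=-6.234375, D=e−e_prev=1.265625; u=3/4·(-0.609375)+3/4·(-6.234375)+3/2·1.265625=-3.234375; next y=1/2·(-2.390625)+1/4·(-3.234375)≈-2.003906
n=4: y≈-2.003906, sp=-3, e=sp−y≈-0.996094; I≈-7.230469, D=e−e_prev≈-0.386719; u=3/4·(-0.996094)+3/4·(-7.230469)+3/2·(-0.386719)≈-6.75; next y=1/2·(-2.003906)+1/4·(-6.75)≈-2.689453
n=5: y≈-2.689453, sp=-3, e=sp−y≈-0.310547; I≈-7.541016, D=e−e_prev≈0.685547; u=3/4·(-0.310547)+3/4·(-7.541016)+3/2·0.685547≈-4.860352; next y=1/2·(-2.689453)+1/4·(-4.860352)≈-2.559814
n=6: y≈-2.559814, sp=-3, e=sp−y≈-0.440186; I≈-7.981201, D=e−e_prev≈-0.129639; u=3/4·(-0.440186)+3/4·(-7.981201)+3/2·(-0.129639)≈-6.510498; next y=1/2·(-2.559814)+1/4·(-6.510498)≈-2.907532
n=7: y≈-2.907532, sp=-3, e=sp−y≈-0.092468; I≈-8.073669, D=e−e_prev≈0.347717; u=3/4·(-0.092468)+3/4·(-8.073669)+3/2·0.347717≈-5.603027; next y=1/2·(-2.907532)+1/4·(-5.603027)≈-2.854523
n=8: y≈-2.854523, sp=-3, e=sp−y≈-0.145477; I≈-8.219147, D=e−e_prev≈-0.053009; u=3/4·(-0.145477)+3/4·(-8.219147)+3/2·(-0.053009)≈-6.352982; next y=1/2·(-2.854523)+1/4·(-6.352982)≈-3.015507

0 -3 -9.000 0.000
1 -3 0.000 -2.250
2 -3 -7.313 -1.125
3 -3 -3.234 -2.391
4 -3 -6.750 -2.004
5 -3 -4.860 -2.689
6 -3 -6.510 -2.560
7 -3 -5.603 -2.908
8 -3 -6.353 -2.855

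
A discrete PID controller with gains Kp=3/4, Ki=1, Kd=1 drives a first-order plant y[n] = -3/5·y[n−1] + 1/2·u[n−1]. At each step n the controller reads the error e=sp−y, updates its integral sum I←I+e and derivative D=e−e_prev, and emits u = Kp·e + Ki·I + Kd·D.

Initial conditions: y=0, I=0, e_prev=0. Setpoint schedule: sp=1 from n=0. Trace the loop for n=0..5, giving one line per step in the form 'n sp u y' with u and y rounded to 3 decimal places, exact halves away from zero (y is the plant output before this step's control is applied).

(exact arithmetic carried between steps; '≈' marks a value shown rounded to 6 d.p. or computed from one; I and e_prev carry over from the previous line; the table rounds u and y to 3 d.p., halves away from zero)
n=0: y=0, sp=1, e=sp−y=1; I=1, D=e−e_prev=1; u=3/4·1+1·1+1·1=2.75; next y=-3/5·0+1/2·2.75=1.375
n=1: y=1.375, sp=1, e=sp−y=-0.375; I=0.625, D=e−e_prev=-1.375; u=3/4·(-0.375)+1·0.625+1·(-1.375)=-1.03125; next y=-3/5·1.375+1/2·(-1.03125)=-1.340625
n=2: y=-1.340625, sp=1, e=sp−y=2.340625; I=2.965625, D=e−e_prev=2.715625; u=3/4·2.340625+1·2.965625+1·2.715625≈7.436719; next y=-3/5·(-1.340625)+1/2·7.436719≈4.522734
n=3: y≈4.522734, sp=1, e=sp−y≈-3.522734; I≈-0.557109, D=e−e_prev≈-5.863359; u=3/4·(-3.522734)+1·(-0.557109)+1·(-5.863359)≈-9.062520; next y=-3/5·4.522734+1/2·(-9.062520)≈-7.244900
n=4: y≈-7.244900, sp=1, e=sp−y≈8.244900; I≈7.687791, D=e−e_prev≈11.767635; u=3/4·8.244900+1·7.687791+1·11.767635≈25.639101; next y=-3/5·(-7.244900)+1/2·25.639101≈17.166491
n=5: y≈17.166491, sp=1, e=sp−y≈-16.166491; I≈-8.478700, D=e−e_prev≈-24.411391; u=3/4·(-16.166491)+1·(-8.478700)+1·(-24.411391)≈-45.014959; next y=-3/5·17.166491+1/2·(-45.014959)≈-32.807374

0 1 2.750 0.000
1 1 -1.031 1.375
2 1 7.437 -1.341
3 1 -9.063 4.523
4 1 25.639 -7.245
5 1 -45.015 17.166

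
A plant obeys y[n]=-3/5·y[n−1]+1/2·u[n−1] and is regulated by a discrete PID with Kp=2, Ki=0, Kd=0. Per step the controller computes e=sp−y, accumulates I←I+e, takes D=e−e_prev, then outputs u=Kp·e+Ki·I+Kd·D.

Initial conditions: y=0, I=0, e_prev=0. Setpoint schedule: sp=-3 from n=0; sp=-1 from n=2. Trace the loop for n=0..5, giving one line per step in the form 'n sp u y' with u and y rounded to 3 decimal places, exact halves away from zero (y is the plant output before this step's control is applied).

(exact arithmetic carried between steps; '≈' marks a value shown rounded to 6 d.p. or computed from one; I and e_prev carry over from the previous line; the table rounds u and y to 3 d.p., halves away from zero)
n=0: y=0, sp=-3, e=sp−y=-3; I=-3, D=e−e_prev=-3; u=2·(-3)+0·(-3)+0·(-3)=-6; next y=-3/5·0+1/2·(-6)=-3
n=1: y=-3, sp=-3, e=sp−y=0; I=-3, D=e−e_prev=3; u=2·0+0·(-3)+0·3=0; next y=-3/5·(-3)+1/2·0=1.8
n=2: y=1.8, sp=-1, e=sp−y=-2.8; I=-5.8, D=e−e_prev=-2.8; u=2·(-2.8)+0·(-5.8)+0·(-2.8)=-5.6; next y=-3/5·1.8+1/2·(-5.6)=-3.88
n=3: y=-3.88, sp=-1, e=sp−y=2.88; I=-2.92, D=e−e_prev=5.68; u=2·2.88+0·(-2.92)+0·5.68=5.76; next y=-3/5·(-3.88)+1/2·5.76=5.208
n=4: y=5.208, sp=-1, e=sp−y=-6.208; I=-9.128, D=e−e_prev=-9.088; u=2·(-6.208)+0·(-9.128)+0·(-9.088)=-12.416; next y=-3/5·5.208+1/2·(-12.416)=-9.3328
n=5: y=-9.3328, sp=-1, e=sp−y=8.3328; I=-0.7952, D=e−e_prev=14.5408; u=2·8.3328+0·(-0.7952)+0·14.5408=16.6656; next y=-3/5·(-9.3328)+1/2·16.6656=13.93248

0 -3 -6.000 0.000
1 -3 0.000 -3.000
2 -1 -5.600 1.800
3 -1 5.760 -3.880
4 -1 -12.416 5.208
5 -1 16.666 -9.333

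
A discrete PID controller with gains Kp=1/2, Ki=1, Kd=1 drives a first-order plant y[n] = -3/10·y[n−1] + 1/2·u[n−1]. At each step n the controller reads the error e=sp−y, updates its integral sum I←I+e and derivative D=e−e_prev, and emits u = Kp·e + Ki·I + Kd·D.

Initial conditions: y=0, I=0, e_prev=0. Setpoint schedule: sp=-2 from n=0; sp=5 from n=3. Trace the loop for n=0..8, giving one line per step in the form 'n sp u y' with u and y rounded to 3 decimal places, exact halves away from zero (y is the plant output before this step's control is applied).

(exact arithmetic carried between steps; '≈' marks a value shown rounded to 6 d.p. or computed from one; I and e_prev carry over from the previous line; the table rounds u and y to 3 d.p., halves away from zero)
n=0: y=0, sp=-2, e=sp−y=-2; I=-2, D=e−e_prev=-2; u=1/2·(-2)+1·(-2)+1·(-2)=-5; next y=-3/10·0+1/2·(-5)=-2.5
n=1: y=-2.5, sp=-2, e=sp−y=0.5; I=-1.5, D=e−e_prev=2.5; u=1/2·0.5+1·(-1.5)+1·2.5=1.25; next y=-3/10·(-2.5)+1/2·1.25=1.375
n=2: y=1.375, sp=-2, e=sp−y=-3.375; I=-4.875, D=e−e_prev=-3.875; u=1/2·(-3.375)+1·(-4.875)+1·(-3.875)=-10.4375; next y=-3/10·1.375+1/2·(-10.4375)=-5.63125
n=3: y=-5.63125, sp=5, e=sp−y=10.63125; I=5.75625, D=e−e_prev=14.00625; u=1/2·10.63125+1·5.75625+1·14.00625=25.078125; next y=-3/10·(-5.63125)+1/2·25.078125≈14.228438
n=4: y≈14.228438, sp=5, e=sp−y≈-9.228438; I≈-3.472188, D=e−e_prev≈-19.859688; u=1/2·(-9.228438)+1·(-3.472188)+1·(-19.859688)≈-27.946094; next y=-3/10·14.228438+1/2·(-27.946094)≈-18.241578
n=5: y≈-18.241578, sp=5, e=sp−y≈23.241578; I≈19.769391, D=e−e_prev≈32.470016; u=1/2·23.241578+1·19.769391+1·32.470016≈63.860195; next y=-3/10·(-18.241578)+1/2·63.860195≈37.402571
n=6: y≈37.402571, sp=5, e=sp−y≈-32.402571; I≈-12.633180, D=e−e_prev≈-55.644149; u=1/2·(-32.402571)+1·(-12.633180)+1·(-55.644149)≈-84.478615; next y=-3/10·37.402571+1/2·(-84.478615)≈-53.460079
n=7: y≈-53.460079, sp=5, e=sp−y≈58.460079; I≈45.826898, D=e−e_prev≈90.862650; u=1/2·58.460079+1·45.826898+1·90.862650≈165.919588; next y=-3/10·(-53.460079)+1/2·165.919588≈98.997818
n=8: y≈98.997818, sp=5, e=sp−y≈-93.997818; I≈-48.170919, D=e−e_prev≈-152.457897; u=1/2·(-93.997818)+1·(-48.170919)+1·(-152.457897)≈-247.627725; next y=-3/10·98.997818+1/2·(-247.627725)≈-153.513208

0 -2 -5.000 0.000
1 -2 1.250 -2.500
2 -2 -10.438 1.375
3 5 25.078 -5.631
4 5 -27.946 14.228
5 5 63.860 -18.242
6 5 -84.479 37.403
7 5 165.920 -53.460
8 5 -247.628 98.998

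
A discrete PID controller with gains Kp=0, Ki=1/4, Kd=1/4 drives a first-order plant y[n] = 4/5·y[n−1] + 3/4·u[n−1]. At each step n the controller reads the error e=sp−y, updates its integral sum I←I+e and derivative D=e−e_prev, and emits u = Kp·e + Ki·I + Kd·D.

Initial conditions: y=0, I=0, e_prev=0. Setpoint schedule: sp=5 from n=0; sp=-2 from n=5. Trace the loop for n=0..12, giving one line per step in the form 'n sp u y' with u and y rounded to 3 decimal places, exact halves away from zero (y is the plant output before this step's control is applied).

(exact arithmetic carried between steps; '≈' marks a value shown rounded to 6 d.p. or computed from one; I and e_prev carry over from the previous line; the table rounds u and y to 3 d.p., halves away from zero)
n=0: y=0, sp=5, e=sp−y=5; I=5, D=e−e_prev=5; u=0·5+1/4·5+1/4·5=2.5; next y=4/5·0+3/4·2.5=1.875
n=1: y=1.875, sp=5, e=sp−y=3.125; I=8.125, D=e−e_prev=-1.875; u=0·3.125+1/4·8.125+1/4·(-1.875)=1.5625; next y=4/5·1.875+3/4·1.5625=2.671875
n=2: y=2.671875, sp=5, e=sp−y=2.328125; I=10.453125, D=e−e_prev=-0.796875; u=0·2.328125+1/4·10.453125+1/4·(-0.796875)≈2.414063; next y=4/5·2.671875+3/4·2.414063≈3.948047
n=3: y≈3.948047, sp=5, e=sp−y≈1.051953; I≈11.505078, D=e−e_prev≈-1.276172; u=0·1.051953+1/4·11.505078+1/4·(-1.276172)≈2.557227; next y=4/5·3.948047+3/4·2.557227≈5.076357
n=4: y≈5.076357, sp=5, e=sp−y≈-0.076357; I≈11.428721, D=e−e_prev≈-1.128311; u=0·(-0.076357)+1/4·11.428721+1/4·(-1.128311)≈2.575103; next y=4/5·5.076357+3/4·2.575103≈5.992413
n=5: y≈5.992413, sp=-2, e=sp−y≈-7.992413; I≈3.436308, D=e−e_prev≈-7.916055; u=0·(-7.992413)+1/4·3.436308+1/4·(-7.916055)≈-1.119937; next y=4/5·5.992413+3/4·(-1.119937)≈3.953978
n=6: y≈3.953978, sp=-2, e=sp−y≈-5.953978; I≈-2.517670, D=e−e_prev≈2.038435; u=0·(-5.953978)+1/4·(-2.517670)+1/4·2.038435≈-0.119809; next y=4/5·3.953978+3/4·(-0.119809)≈3.073326
n=7: y≈3.073326, sp=-2, e=sp−y≈-5.073326; I≈-7.590995, D=e−e_prev≈0.880652; u=0·(-5.073326)+1/4·(-7.590995)+1/4·0.880652≈-1.677586; next y=4/5·3.073326+3/4·(-1.677586)≈1.200471
n=8: y≈1.200471, sp=-2, e=sp−y≈-3.200471; I≈-10.791466, D=e−e_prev≈1.872855; u=0·(-3.200471)+1/4·(-10.791466)+1/4·1.872855≈-2.229653; next y=4/5·1.200471+3/4·(-2.229653)≈-0.711863
n=9: y≈-0.711863, sp=-2, e=sp−y≈-1.288137; I≈-12.079604, D=e−e_prev≈1.912334; u=0·(-1.288137)+1/4·(-12.079604)+1/4·1.912334≈-2.541817; next y=4/5·(-0.711863)+3/4·(-2.541817)≈-2.475853
n=10: y≈-2.475853, sp=-2, e=sp−y≈0.475853; I≈-11.603750, D=e−e_prev≈1.763990; u=0·0.475853+1/4·(-11.603750)+1/4·1.763990≈-2.459940; next y=4/5·(-2.475853)+3/4·(-2.459940)≈-3.825638
n=11: y≈-3.825638, sp=-2, e=sp−y≈1.825638; I≈-9.778113, D=e−e_prev≈1.349784; u=0·1.825638+1/4·(-9.778113)+1/4·1.349784≈-2.107082; next y=4/5·(-3.825638)+3/4·(-2.107082)≈-4.640822
n=12: y≈-4.640822, sp=-2, e=sp−y≈2.640822; I≈-7.137291, D=e−e_prev≈0.815184; u=0·2.640822+1/4·(-7.137291)+1/4·0.815184≈-1.580527; next y=4/5·(-4.640822)+3/4·(-1.580527)≈-4.898052

0 5 2.500 0.000
1 5 1.563 1.875
2 5 2.414 2.672
3 5 2.557 3.948
4 5 2.575 5.076
5 -2 -1.120 5.992
6 -2 -0.120 3.954
7 -2 -1.678 3.073
8 -2 -2.230 1.200
9 -2 -2.542 -0.712
10 -2 -2.460 -2.476
11 -2 -2.107 -3.826
12 -2 -1.581 -4.641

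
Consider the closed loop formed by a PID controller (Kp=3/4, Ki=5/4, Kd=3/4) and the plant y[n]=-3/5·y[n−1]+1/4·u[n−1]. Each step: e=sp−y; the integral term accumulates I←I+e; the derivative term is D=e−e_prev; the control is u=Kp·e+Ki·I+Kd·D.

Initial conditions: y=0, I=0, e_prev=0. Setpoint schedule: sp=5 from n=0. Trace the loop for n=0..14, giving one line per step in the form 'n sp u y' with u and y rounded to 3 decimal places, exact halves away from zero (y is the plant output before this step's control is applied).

0 5 13.750 0.000
1 5 6.797 3.438
2 5 21.780 -0.363
3 5 9.061 5.663
4 5 31.440 -1.132
5 5 7.411 8.539
6 5 42.719 -3.271
7 5 0.439 12.642
8 5 58.146 -7.476
9 5 -14.217 19.022
10 5 81.599 -14.967
11 5 -40.889 29.380
12 5 119.280 -27.850
13 5 -87.127 46.530
14 5 181.379 -49.700

(exact arithmetic carried between steps; '≈' marks a value shown rounded to 6 d.p. or computed from one; I and e_prev carry over from the previous line; the table rounds u and y to 3 d.p., halves away from zero)
n=0: y=0, sp=5, e=sp−y=5; I=5, D=e−e_prev=5; u=3/4·5+5/4·5+3/4·5=13.75; next y=-3/5·0+1/4·13.75=3.4375
n=1: y=3.4375, sp=5, e=sp−y=1.5625; I=6.5625, D=e−e_prev=-3.4375; u=3/4·1.5625+5/4·6.5625+3/4·(-3.4375)=6.796875; next y=-3/5·3.4375+1/4·6.796875≈-0.363281
n=2: y≈-0.363281, sp=5, e=sp−y≈5.363281; I≈11.925781, D=e−e_prev≈3.800781; u=3/4·5.363281+5/4·11.925781+3/4·3.800781≈21.780273; next y=-3/5·(-0.363281)+1/4·21.780273≈5.663037
n=3: y≈5.663037, sp=5, e=sp−y≈-0.663037; I≈11.262744, D=e−e_prev≈-6.026318; u=3/4·(-0.663037)+5/4·11.262744+3/4·(-6.026318)≈9.061414; next y=-3/5·5.663037+1/4·9.061414≈-1.132469
n=4: y≈-1.132469, sp=5, e=sp−y≈6.132469; I≈17.395213, D=e−e_prev≈6.795506; u=3/4·6.132469+5/4·17.395213+3/4·6.795506≈31.439997; next y=-3/5·(-1.132469)+1/4·31.439997≈8.539481
n=5: y≈8.539481, sp=5, e=sp−y≈-3.539481; I≈13.855732, D=e−e_prev≈-9.671950; u=3/4·(-3.539481)+5/4·13.855732+3/4·(-9.671950)≈7.411093; next y=-3/5·8.539481+1/4·7.411093≈-3.270915
n=6: y≈-3.270915, sp=5, e=sp−y≈8.270915; I≈22.126648, D=e−e_prev≈11.810396; u=3/4·8.270915+5/4·22.126648+3/4·11.810396≈42.719293; next y=-3/5·(-3.270915)+1/4·42.719293≈12.642372
n=7: y≈12.642372, sp=5, e=sp−y≈-7.642372; I≈14.484275, D=e−e_prev≈-15.913288; u=3/4·(-7.642372)+5/4·14.484275+3/4·(-15.913288)≈0.438599; next y=-3/5·12.642372+1/4·0.438599≈-7.475774
n=8: y≈-7.475774, sp=5, e=sp−y≈12.475774; I≈26.960049, D=e−e_prev≈20.118146; u=3/4·12.475774+5/4·26.960049+3/4·20.118146≈58.145501; next y=-3/5·(-7.475774)+1/4·58.145501≈19.021839
n=9: y≈19.021839, sp=5, e=sp−y≈-14.021839; I≈12.938209, D=e−e_prev≈-26.497613; u=3/4·(-14.021839)+5/4·12.938209+3/4·(-26.497613)≈-14.216827; next y=-3/5·19.021839+1/4·(-14.216827)≈-14.967310
n=10: y≈-14.967310, sp=5, e=sp−y≈19.967310; I≈32.905520, D=e−e_prev≈33.989150; u=3/4·19.967310+5/4·32.905520+3/4·33.989150≈81.599245; next y=-3/5·(-14.967310)+1/4·81.599245≈29.380198
n=11: y≈29.380198, sp=5, e=sp−y≈-24.380198; I≈8.525322, D=e−e_prev≈-44.347508; u=3/4·(-24.380198)+5/4·8.525322+3/4·(-44.347508)≈-40.889126; next y=-3/5·29.380198+1/4·(-40.889126)≈-27.850400
n=12: y≈-27.850400, sp=5, e=sp−y≈32.850400; I≈41.375722, D=e−e_prev≈57.230598; u=3/4·32.850400+5/4·41.375722+3/4·57.230598≈119.280401; next y=-3/5·(-27.850400)+1/4·119.280401≈46.530340
n=13: y≈46.530340, sp=5, e=sp−y≈-41.530340; I≈-0.154618, D=e−e_prev≈-74.380740; u=3/4·(-41.530340)+5/4·(-0.154618)+3/4·(-74.380740)≈-87.126583; next y=-3/5·46.530340+1/4·(-87.126583)≈-49.699850
n=14: y≈-49.699850, sp=5, e=sp−y≈54.699850; I≈54.545232, D=e−e_prev≈96.230190; u=3/4·54.699850+5/4·54.545232+3/4·96.230190≈181.379070; next y=-3/5·(-49.699850)+1/4·181.379070≈75.164678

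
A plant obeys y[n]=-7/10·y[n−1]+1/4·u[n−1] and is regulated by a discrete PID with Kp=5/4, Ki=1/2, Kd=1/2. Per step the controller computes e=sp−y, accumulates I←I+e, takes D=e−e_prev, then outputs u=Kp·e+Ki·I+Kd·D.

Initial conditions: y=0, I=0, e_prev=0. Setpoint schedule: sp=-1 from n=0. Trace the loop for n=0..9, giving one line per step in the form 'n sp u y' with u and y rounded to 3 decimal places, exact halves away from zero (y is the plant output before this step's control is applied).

(exact arithmetic carried between steps; '≈' marks a value shown rounded to 6 d.p. or computed from one; I and e_prev carry over from the previous line; the table rounds u and y to 3 d.p., halves away from zero)
n=0: y=0, sp=-1, e=sp−y=-1; I=-1, D=e−e_prev=-1; u=5/4·(-1)+1/2·(-1)+1/2·(-1)=-2.25; next y=-7/10·0+1/4·(-2.25)=-0.5625
n=1: y=-0.5625, sp=-1, e=sp−y=-0.4375; I=-1.4375, D=e−e_prev=0.5625; u=5/4·(-0.4375)+1/2·(-1.4375)+1/2·0.5625=-0.984375; next y=-7/10·(-0.5625)+1/4·(-0.984375)≈0.147656
n=2: y≈0.147656, sp=-1, e=sp−y≈-1.147656; I≈-2.585156, D=e−e_prev≈-0.710156; u=5/4·(-1.147656)+1/2·(-2.585156)+1/2·(-0.710156)≈-3.082227; next y=-7/10·0.147656+1/4·(-3.082227)≈-0.873916
n=3: y≈-0.873916, sp=-1, e=sp−y≈-0.126084; I≈-2.711240, D=e−e_prev≈1.021572; u=5/4·(-0.126084)+1/2·(-2.711240)+1/2·1.021572≈-1.002439; next y=-7/10·(-0.873916)+1/4·(-1.002439)≈0.361131
n=4: y≈0.361131, sp=-1, e=sp−y≈-1.361131; I≈-4.072372, D=e−e_prev≈-1.235047; u=5/4·(-1.361131)+1/2·(-4.072372)+1/2·(-1.235047)≈-4.355124; next y=-7/10·0.361131+1/4·(-4.355124)≈-1.341573
n=5: y≈-1.341573, sp=-1, e=sp−y≈0.341573; I≈-3.730799, D=e−e_prev≈1.702704; u=5/4·0.341573+1/2·(-3.730799)+1/2·1.702704≈-0.587081; next y=-7/10·(-1.341573)+1/4·(-0.587081)≈0.792331
n=6: y≈0.792331, sp=-1, e=sp−y≈-1.792331; I≈-5.523130, D=e−e_prev≈-2.133904; u=5/4·(-1.792331)+1/2·(-5.523130)+1/2·(-2.133904)≈-6.068930; next y=-7/10·0.792331+1/4·(-6.068930)≈-2.071864
n=7: y≈-2.071864, sp=-1, e=sp−y≈1.071864; I≈-4.451265, D=e−e_prev≈2.864195; u=5/4·1.071864+1/2·(-4.451265)+1/2·2.864195≈0.546295; next y=-7/10·(-2.071864)+1/4·0.546295≈1.586879
n=8: y≈1.586879, sp=-1, e=sp−y≈-2.586879; I≈-7.038144, D=e−e_prev≈-3.658743; u=5/4·(-2.586879)+1/2·(-7.038144)+1/2·(-3.658743)≈-8.582042; next y=-7/10·1.586879+1/4·(-8.582042)≈-3.256326
n=9: y≈-3.256326, sp=-1, e=sp−y≈2.256326; I≈-4.781818, D=e−e_prev≈4.843204; u=5/4·2.256326+1/2·(-4.781818)+1/2·4.843204≈2.851100; next y=-7/10·(-3.256326)+1/4·2.851100≈2.992203

0 -1 -2.250 0.000
1 -1 -0.984 -0.563
2 -1 -3.082 0.148
3 -1 -1.002 -0.874
4 -1 -4.355 0.361
5 -1 -0.587 -1.342
6 -1 -6.069 0.792
7 -1 0.546 -2.072
8 -1 -8.582 1.587
9 -1 2.851 -3.256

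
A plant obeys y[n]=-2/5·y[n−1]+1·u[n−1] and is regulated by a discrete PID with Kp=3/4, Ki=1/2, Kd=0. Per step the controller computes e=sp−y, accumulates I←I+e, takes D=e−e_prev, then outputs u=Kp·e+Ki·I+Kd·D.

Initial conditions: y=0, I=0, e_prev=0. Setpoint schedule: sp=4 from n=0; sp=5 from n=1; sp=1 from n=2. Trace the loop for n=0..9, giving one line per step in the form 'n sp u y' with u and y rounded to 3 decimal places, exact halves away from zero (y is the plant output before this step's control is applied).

(exact arithmetic carried between steps; '≈' marks a value shown rounded to 6 d.p. or computed from one; I and e_prev carry over from the previous line; the table rounds u and y to 3 d.p., halves away from zero)
n=0: y=0, sp=4, e=sp−y=4; I=4, D=e−e_prev=4; u=3/4·4+1/2·4+0·4=5; next y=-2/5·0+1·5=5
n=1: y=5, sp=5, e=sp−y=0; I=4, D=e−e_prev=-4; u=3/4·0+1/2·4+0·(-4)=2; next y=-2/5·5+1·2=0
n=2: y=0, sp=1, e=sp−y=1; I=5, D=e−e_prev=1; u=3/4·1+1/2·5+0·1=3.25; next y=-2/5·0+1·3.25=3.25
n=3: y=3.25, sp=1, e=sp−y=-2.25; I=2.75, D=e−e_prev=-3.25; u=3/4·(-2.25)+1/2·2.75+0·(-3.25)=-0.3125; next y=-2/5·3.25+1·(-0.3125)=-1.6125
n=4: y=-1.6125, sp=1, e=sp−y=2.6125; I=5.3625, D=e−e_prev=4.8625; u=3/4·2.6125+1/2·5.3625+0·4.8625=4.640625; next y=-2/5·(-1.6125)+1·4.640625=5.285625
n=5: y=5.285625, sp=1, e=sp−y=-4.285625; I=1.076875, D=e−e_prev=-6.898125; u=3/4·(-4.285625)+1/2·1.076875+0·(-6.898125)≈-2.675781; next y=-2/5·5.285625+1·(-2.675781)≈-4.790031
n=6: y≈-4.790031, sp=1, e=sp−y≈5.790031; I≈6.866906, D=e−e_prev≈10.075656; u=3/4·5.790031+1/2·6.866906+0·10.075656≈7.775977; next y=-2/5·(-4.790031)+1·7.775977≈9.691989
n=7: y≈9.691989, sp=1, e=sp−y≈-8.691989; I≈-1.825083, D=e−e_prev≈-14.482020; u=3/4·(-8.691989)+1/2·(-1.825083)+0·(-14.482020)≈-7.431533; next y=-2/5·9.691989+1·(-7.431533)≈-11.308329
n=8: y≈-11.308329, sp=1, e=sp−y≈12.308329; I≈10.483246, D=e−e_prev≈21.000318; u=3/4·12.308329+1/2·10.483246+0·21.000318≈14.472870; next y=-2/5·(-11.308329)+1·14.472870≈18.996201
n=9: y≈18.996201, sp=1, e=sp−y≈-17.996201; I≈-7.512955, D=e−e_prev≈-30.304530; u=3/4·(-17.996201)+1/2·(-7.512955)+0·(-30.304530)≈-17.253628; next y=-2/5·18.996201+1·(-17.253628)≈-24.852109

0 4 5.000 0.000
1 5 2.000 5.000
2 1 3.250 0.000
3 1 -0.313 3.250
4 1 4.641 -1.613
5 1 -2.676 5.286
6 1 7.776 -4.790
7 1 -7.432 9.692
8 1 14.473 -11.308
9 1 -17.254 18.996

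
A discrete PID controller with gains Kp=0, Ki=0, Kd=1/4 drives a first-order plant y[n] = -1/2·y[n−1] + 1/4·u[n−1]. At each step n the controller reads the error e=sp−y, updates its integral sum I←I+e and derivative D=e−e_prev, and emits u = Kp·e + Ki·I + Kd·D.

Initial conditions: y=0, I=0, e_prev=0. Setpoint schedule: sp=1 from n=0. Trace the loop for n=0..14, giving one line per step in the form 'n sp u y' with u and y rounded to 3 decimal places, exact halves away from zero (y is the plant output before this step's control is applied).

0 1 0.250 0.000
1 1 -0.016 0.063
2 1 0.024 -0.035
3 1 -0.015 0.024
4 1 0.010 -0.016
5 1 -0.006 0.010
6 1 0.004 -0.007
7 1 -0.003 0.004
8 1 0.002 -0.003
9 1 -0.001 0.002
10 1 0.001 -0.001
11 1 -0.001 0.001
12 1 0.000 -0.001
13 1 0.000 0.000
14 1 0.000 0.000

(exact arithmetic carried between steps; '≈' marks a value shown rounded to 6 d.p. or computed from one; I and e_prev carry over from the previous line; the table rounds u and y to 3 d.p., halves away from zero)
n=0: y=0, sp=1, e=sp−y=1; I=1, D=e−e_prev=1; u=0·1+0·1+1/4·1=0.25; next y=-1/2·0+1/4·0.25=0.0625
n=1: y=0.0625, sp=1, e=sp−y=0.9375; I=1.9375, D=e−e_prev=-0.0625; u=0·0.9375+0·1.9375+1/4·(-0.0625)=-0.015625; next y=-1/2·0.0625+1/4·(-0.015625)≈-0.035156
n=2: y≈-0.035156, sp=1, e=sp−y≈1.035156; I≈2.972656, D=e−e_prev≈0.097656; u=0·1.035156+0·2.972656+1/4·0.097656≈0.024414; next y=-1/2·(-0.035156)+1/4·0.024414≈0.023682
n=3: y≈0.023682, sp=1, e=sp−y≈0.976318; I≈3.948975, D=e−e_prev≈-0.058838; u=0·0.976318+0·3.948975+1/4·(-0.058838)≈-0.014709; next y=-1/2·0.023682+1/4·(-0.014709)≈-0.015518
n=4: y≈-0.015518, sp=1, e=sp−y≈1.015518; I≈4.964493, D=e−e_prev≈0.039200; u=0·1.015518+0·4.964493+1/4·0.039200≈0.009800; next y=-1/2·(-0.015518)+1/4·0.009800≈0.010209
n=5: y≈0.010209, sp=1, e=sp−y≈0.989791; I≈5.954284, D=e−e_prev≈-0.025727; u=0·0.989791+0·5.954284+1/4·(-0.025727)≈-0.006432; next y=-1/2·0.010209+1/4·(-0.006432)≈-0.006712
n=6: y≈-0.006712, sp=1, e=sp−y≈1.006712; I≈6.960996, D=e−e_prev≈0.016922; u=0·1.006712+0·6.960996+1/4·0.016922≈0.004230; next y=-1/2·(-0.006712)+1/4·0.004230≈0.004414
n=7: y≈0.004414, sp=1, e=sp−y≈0.995586; I≈7.956582, D=e−e_prev≈-0.011126; u=0·0.995586+0·7.956582+1/4·(-0.011126)≈-0.002782; next y=-1/2·0.004414+1/4·(-0.002782)≈-0.002902
n=8: y≈-0.002902, sp=1, e=sp−y≈1.002902; I≈8.959485, D=e−e_prev≈0.007316; u=0·1.002902+0·8.959485+1/4·0.007316≈0.001829; next y=-1/2·(-0.002902)+1/4·0.001829≈0.001908
n=9: y≈0.001908, sp=1, e=sp−y≈0.998092; I≈9.957576, D=e−e_prev≈-0.004811; u=0·0.998092+0·9.957576+1/4·(-0.004811)≈-0.001203; next y=-1/2·0.001908+1/4·(-0.001203)≈-0.001255
n=10: y≈-0.001255, sp=1, e=sp−y≈1.001255; I≈10.958831, D=e−e_prev≈0.003163; u=0·1.001255+0·10.958831+1/4·0.003163≈0.000791; next y=-1/2·(-0.001255)+1/4·0.000791≈0.000825
n=11: y≈0.000825, sp=1, e=sp−y≈0.999175; I≈11.958006, D=e−e_prev≈-0.002080; u=0·0.999175+0·11.958006+1/4·(-0.002080)≈-0.000520; next y=-1/2·0.000825+1/4·(-0.000520)≈-0.000543
n=12: y≈-0.000543, sp=1, e=sp−y≈1.000543; I≈12.958549, D=e−e_prev≈0.001368; u=0·1.000543+0·12.958549+1/4·0.001368≈0.000342; next y=-1/2·(-0.000543)+1/4·0.000342≈0.000357
n=13: y≈0.000357, sp=1, e=sp−y≈0.999643; I≈13.958192, D=e−e_prev≈-0.000899; u=0·0.999643+0·13.958192+1/4·(-0.000899)≈-0.000225; next y=-1/2·0.000357+1/4·(-0.000225)≈-0.000235
n=14: y≈-0.000235, sp=1, e=sp−y≈1.000235; I≈14.958426, D=e−e_prev≈0.000591; u=0·1.000235+0·14.958426+1/4·0.000591≈0.000148; next y=-1/2·(-0.000235)+1/4·0.000148≈0.000154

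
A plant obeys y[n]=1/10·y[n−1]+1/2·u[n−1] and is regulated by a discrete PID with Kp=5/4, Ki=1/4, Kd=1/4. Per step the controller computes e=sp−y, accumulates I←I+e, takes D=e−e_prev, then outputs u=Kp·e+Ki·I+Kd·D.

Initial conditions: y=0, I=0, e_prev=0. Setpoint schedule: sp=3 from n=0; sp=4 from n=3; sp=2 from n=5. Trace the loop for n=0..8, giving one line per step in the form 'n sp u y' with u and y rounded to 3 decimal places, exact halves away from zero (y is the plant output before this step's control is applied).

0 3 5.250 0.000
1 3 0.656 2.625
2 3 4.966 0.591
3 4 3.395 2.542
4 4 5.031 1.952
5 2 0.567 2.711
6 2 4.852 0.555
7 2 1.302 2.482
8 2 4.433 0.899

(exact arithmetic carried between steps; '≈' marks a value shown rounded to 6 d.p. or computed from one; I and e_prev carry over from the previous line; the table rounds u and y to 3 d.p., halves away from zero)
n=0: y=0, sp=3, e=sp−y=3; I=3, D=e−e_prev=3; u=5/4·3+1/4·3+1/4·3=5.25; next y=1/10·0+1/2·5.25=2.625
n=1: y=2.625, sp=3, e=sp−y=0.375; I=3.375, D=e−e_prev=-2.625; u=5/4·0.375+1/4·3.375+1/4·(-2.625)=0.65625; next y=1/10·2.625+1/2·0.65625=0.590625
n=2: y=0.590625, sp=3, e=sp−y=2.409375; I=5.784375, D=e−e_prev=2.034375; u=5/4·2.409375+1/4·5.784375+1/4·2.034375≈4.966406; next y=1/10·0.590625+1/2·4.966406≈2.542266
n=3: y≈2.542266, sp=4, e=sp−y≈1.457734; I≈7.242109, D=e−e_prev≈-0.951641; u=5/4·1.457734+1/4·7.242109+1/4·(-0.951641)≈3.394785; next y=1/10·2.542266+1/2·3.394785≈1.951619
n=4: y≈1.951619, sp=4, e=sp−y≈2.048381; I≈9.290490, D=e−e_prev≈0.590646; u=5/4·2.048381+1/4·9.290490+1/4·0.590646≈5.030760; next y=1/10·1.951619+1/2·5.030760≈2.710542
n=5: y≈2.710542, sp=2, e=sp−y≈-0.710542; I≈8.579948, D=e−e_prev≈-2.758923; u=5/4·(-0.710542)+1/4·8.579948+1/4·(-2.758923)≈0.567079; next y=1/10·2.710542+1/2·0.567079≈0.554594
n=6: y≈0.554594, sp=2, e=sp−y≈1.445406; I≈10.025355, D=e−e_prev≈2.155948; u=5/4·1.445406+1/4·10.025355+1/4·2.155948≈4.852084; next y=1/10·0.554594+1/2·4.852084≈2.481501
n=7: y≈2.481501, sp=2, e=sp−y≈-0.481501; I≈9.543853, D=e−e_prev≈-1.926908; u=5/4·(-0.481501)+1/4·9.543853+1/4·(-1.926908)≈1.302360; next y=1/10·2.481501+1/2·1.302360≈0.899330
n=8: y≈0.899330, sp=2, e=sp−y≈1.100670; I≈10.644523, D=e−e_prev≈1.582171; u=5/4·1.100670+1/4·10.644523+1/4·1.582171≈4.432511; next y=1/10·0.899330+1/2·4.432511≈2.306189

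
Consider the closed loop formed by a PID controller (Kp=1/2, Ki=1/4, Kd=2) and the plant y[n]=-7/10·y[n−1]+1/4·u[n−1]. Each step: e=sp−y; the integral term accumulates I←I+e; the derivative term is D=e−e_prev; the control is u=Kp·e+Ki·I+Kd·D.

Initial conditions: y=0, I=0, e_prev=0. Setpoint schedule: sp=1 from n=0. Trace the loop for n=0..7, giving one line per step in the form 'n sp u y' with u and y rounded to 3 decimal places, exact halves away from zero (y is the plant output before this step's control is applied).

(exact arithmetic carried between steps; '≈' marks a value shown rounded to 6 d.p. or computed from one; I and e_prev carry over from the previous line; the table rounds u and y to 3 d.p., halves away from zero)
n=0: y=0, sp=1, e=sp−y=1; I=1, D=e−e_prev=1; u=1/2·1+1/4·1+2·1=2.75; next y=-7/10·0+1/4·2.75=0.6875
n=1: y=0.6875, sp=1, e=sp−y=0.3125; I=1.3125, D=e−e_prev=-0.6875; u=1/2·0.3125+1/4·1.3125+2·(-0.6875)=-0.890625; next y=-7/10·0.6875+1/4·(-0.890625)≈-0.703906
n=2: y≈-0.703906, sp=1, e=sp−y≈1.703906; I≈3.016406, D=e−e_prev≈1.391406; u=1/2·1.703906+1/4·3.016406+2·1.391406≈4.388867; next y=-7/10·(-0.703906)+1/4·4.388867≈1.589951
n=3: y≈1.589951, sp=1, e=sp−y≈-0.589951; I≈2.426455, D=e−e_prev≈-2.293857; u=1/2·(-0.589951)+1/4·2.426455+2·(-2.293857)≈-4.276077; next y=-7/10·1.589951+1/4·(-4.276077)≈-2.181985
n=4: y≈-2.181985, sp=1, e=sp−y≈3.181985; I≈5.608440, D=e−e_prev≈3.771936; u=1/2·3.181985+1/4·5.608440+2·3.771936≈10.536975; next y=-7/10·(-2.181985)+1/4·10.536975≈4.161633
n=5: y≈4.161633, sp=1, e=sp−y≈-3.161633; I≈2.446807, D=e−e_prev≈-6.343618; u=1/2·(-3.161633)+1/4·2.446807+2·(-6.343618)≈-13.656351; next y=-7/10·4.161633+1/4·(-13.656351)≈-6.327231
n=6: y≈-6.327231, sp=1, e=sp−y≈7.327231; I≈9.774038, D=e−e_prev≈10.488864; u=1/2·7.327231+1/4·9.774038+2·10.488864≈27.084853; next y=-7/10·(-6.327231)+1/4·27.084853≈11.200275
n=7: y≈11.200275, sp=1, e=sp−y≈-10.200275; I≈-0.426237, D=e−e_prev≈-17.527506; u=1/2·(-10.200275)+1/4·(-0.426237)+2·(-17.527506)≈-40.261709; next y=-7/10·11.200275+1/4·(-40.261709)≈-17.905620

0 1 2.750 0.000
1 1 -0.891 0.688
2 1 4.389 -0.704
3 1 -4.276 1.590
4 1 10.537 -2.182
5 1 -13.656 4.162
6 1 27.085 -6.327
7 1 -40.262 11.200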